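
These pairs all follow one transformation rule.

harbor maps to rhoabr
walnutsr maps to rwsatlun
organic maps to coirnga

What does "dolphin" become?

ndiohlp

Looking at the pairs, the operation is to reverse the string, then take characters alternately from the front and the back (1st, last, 2nd, 2nd-last, ...).
On "dolphin": the first step gives "nihplod", and the second then gives "ndiohlp".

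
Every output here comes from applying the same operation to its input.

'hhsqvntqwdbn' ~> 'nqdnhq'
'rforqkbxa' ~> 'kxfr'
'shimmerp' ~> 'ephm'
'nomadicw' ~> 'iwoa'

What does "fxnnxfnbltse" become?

In each case the input is transformed by: keep every other character starting from the second (positions 2nd, 4th, 6th, ...), then move the first 2 characters to the end (rotate left by 2).
On "fxnnxfnbltse": the first step gives "xnfbte", and the second then gives "fbtexn".

fbtexn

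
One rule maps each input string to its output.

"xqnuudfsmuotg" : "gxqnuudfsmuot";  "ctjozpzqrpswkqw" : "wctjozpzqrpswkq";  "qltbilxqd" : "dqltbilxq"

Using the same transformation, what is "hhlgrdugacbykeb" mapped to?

bhhlgrdugacbyke

The rule is to move the last character to the front.
So "hhlgrdugacbykeb" becomes "bhhlgrdugacbyke".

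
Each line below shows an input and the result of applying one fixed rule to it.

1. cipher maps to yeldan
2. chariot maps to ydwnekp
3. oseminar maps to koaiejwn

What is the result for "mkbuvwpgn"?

Looking at the pairs, the operation is to shift every letter 4 places backward in the alphabet (wrapping around).
For "mkbuvwpgn" the result is "igxqrslcj".

igxqrslcj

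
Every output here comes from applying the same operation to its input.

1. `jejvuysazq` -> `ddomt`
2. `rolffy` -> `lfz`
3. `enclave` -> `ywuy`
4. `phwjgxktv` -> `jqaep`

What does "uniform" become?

The rule is to shift every letter 6 places backward in the alphabet (wrapping around), then keep every other character starting from the first (positions 1st, 3rd, 5th, ...).
For "uniform", step one produces "ohczilg"; step two turns that into "ocig".

ocig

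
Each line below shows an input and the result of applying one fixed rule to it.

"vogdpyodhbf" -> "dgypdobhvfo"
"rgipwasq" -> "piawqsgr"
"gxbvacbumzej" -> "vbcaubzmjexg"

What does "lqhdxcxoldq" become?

dhcxoxdllqq

What's happening: move the first 2 characters to the end (rotate left by 2), then swap each adjacent pair of characters (1↔2, 3↔4, ...).
Applying both steps to "lqhdxcxoldq": "hdxcxoldqlq", then "dhcxoxdllqq".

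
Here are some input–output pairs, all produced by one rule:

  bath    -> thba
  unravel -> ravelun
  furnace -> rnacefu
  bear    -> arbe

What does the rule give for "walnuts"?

lnutswa

Rule — move the first 2 characters to the end (rotate left by 2).
On "walnuts" that produces "lnutswa".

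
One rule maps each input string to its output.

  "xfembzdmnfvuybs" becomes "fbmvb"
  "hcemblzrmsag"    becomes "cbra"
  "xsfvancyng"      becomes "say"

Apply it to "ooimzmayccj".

The transformation: keep one character in every 3, starting at position 2 (positions 2nd, 5th, 8th, ...).
Applying that to "ooimzmayccj" gives "ozyj".

ozyj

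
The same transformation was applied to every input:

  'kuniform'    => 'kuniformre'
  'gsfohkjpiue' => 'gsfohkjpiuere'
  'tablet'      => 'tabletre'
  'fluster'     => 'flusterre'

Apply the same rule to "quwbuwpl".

Each output is the input with this applied: append "re".
Doing the same to "quwbuwpl": "quwbuwplre".

quwbuwplre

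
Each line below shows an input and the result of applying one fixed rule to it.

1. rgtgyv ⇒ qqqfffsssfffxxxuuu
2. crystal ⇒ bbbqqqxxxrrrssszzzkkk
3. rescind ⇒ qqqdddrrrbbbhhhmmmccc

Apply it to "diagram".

Looking at the pairs, the operation is to shift every letter 1 place backward in the alphabet (wrapping around), then repeat every character 3 times.
Starting from "diagram": after the first operation, "chzfqzl"; after the second, "ccchhhzzzfffqqqzzzlll".

ccchhhzzzfffqqqzzzlll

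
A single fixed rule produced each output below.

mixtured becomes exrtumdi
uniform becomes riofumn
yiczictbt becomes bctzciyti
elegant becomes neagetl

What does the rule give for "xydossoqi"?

The pattern: take characters alternately from the front and the back (1st, last, 2nd, 2nd-last, ...), then move the first 3 characters to the end (rotate left by 3).
Applying both steps to "xydossoqi": "xiyqdooss", then "qdoossxiy".

qdoossxiy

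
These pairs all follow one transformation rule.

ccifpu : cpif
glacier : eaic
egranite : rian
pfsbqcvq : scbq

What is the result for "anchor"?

noch

The rule is to take characters alternately from the front and the back (1st, last, 2nd, 2nd-last, ...), then keep only the last 4 characters.
Applying both steps to "anchor": "arnoch", then "noch".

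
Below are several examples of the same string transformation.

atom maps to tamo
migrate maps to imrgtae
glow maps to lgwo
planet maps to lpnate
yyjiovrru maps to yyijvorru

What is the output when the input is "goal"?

Each output is the input with this applied: swap each adjacent pair of characters (1↔2, 3↔4, ...).
For "goal" the result is "ogla".

ogla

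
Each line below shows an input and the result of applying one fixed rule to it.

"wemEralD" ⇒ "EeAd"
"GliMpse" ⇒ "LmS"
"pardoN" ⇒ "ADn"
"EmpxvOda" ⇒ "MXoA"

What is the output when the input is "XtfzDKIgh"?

TZkG

The rule is to keep every other character starting from the second (positions 2nd, 4th, 6th, ...), then flip the case of every letter.
"XtfzDKIgh" → "tzKg" → "TZkG".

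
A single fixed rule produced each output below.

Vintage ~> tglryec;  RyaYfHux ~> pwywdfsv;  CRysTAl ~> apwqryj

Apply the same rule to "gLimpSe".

What's happening: shift every letter 2 places backward in the alphabet (wrapping around), then convert every letter to lowercase.
"gLimpSe" → "ejgknqc".

ejgknqc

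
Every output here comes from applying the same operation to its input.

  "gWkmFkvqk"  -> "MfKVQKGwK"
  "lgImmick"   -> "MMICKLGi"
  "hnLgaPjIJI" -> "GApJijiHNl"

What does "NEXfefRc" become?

The transformation: flip the case of every letter, then move the first 3 characters to the end (rotate left by 3).
Applying both steps to "NEXfefRc": "nexFEFrC", then "FEFrCnex".

FEFrCnex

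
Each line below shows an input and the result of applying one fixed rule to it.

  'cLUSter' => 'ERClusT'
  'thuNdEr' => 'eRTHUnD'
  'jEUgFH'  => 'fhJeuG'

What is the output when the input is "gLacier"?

ERGlACI

The rule is to flip the case of every letter, then move the last 2 characters to the front (rotate right by 2).
For "gLacier", step one produces "GlACIER"; step two turns that into "ERGlACI".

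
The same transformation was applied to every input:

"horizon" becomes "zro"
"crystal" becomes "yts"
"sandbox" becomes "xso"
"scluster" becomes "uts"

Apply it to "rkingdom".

The rule is to sort the characters into reverse alphabetical order, then keep only the first 3 characters.
Applying that to "rkingdom" gives "ron".

ron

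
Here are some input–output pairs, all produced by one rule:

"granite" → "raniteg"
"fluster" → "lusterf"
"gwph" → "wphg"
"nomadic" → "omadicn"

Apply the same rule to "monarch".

Rule — move the first character to the end.
Applying that to "monarch" gives "onarchm".

onarchm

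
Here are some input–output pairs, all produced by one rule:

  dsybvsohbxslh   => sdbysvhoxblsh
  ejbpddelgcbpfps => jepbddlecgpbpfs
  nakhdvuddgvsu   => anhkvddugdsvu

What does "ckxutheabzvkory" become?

What's happening: swap each adjacent pair of characters (1↔2, 3↔4, ...).
So "ckxutheabzvkory" becomes "kcuxhtaezbkvroy".

kcuxhtaezbkvroy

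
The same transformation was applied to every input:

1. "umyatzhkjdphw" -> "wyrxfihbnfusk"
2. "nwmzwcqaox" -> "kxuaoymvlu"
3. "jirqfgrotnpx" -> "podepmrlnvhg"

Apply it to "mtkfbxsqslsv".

idzvqoqjqtkr

The rule is to shift every letter 2 places backward in the alphabet (wrapping around), then move the first 2 characters to the end (rotate left by 2).
On "mtkfbxsqslsv": the first step gives "kridzvqoqjqt", and the second then gives "idzvqoqjqtkr".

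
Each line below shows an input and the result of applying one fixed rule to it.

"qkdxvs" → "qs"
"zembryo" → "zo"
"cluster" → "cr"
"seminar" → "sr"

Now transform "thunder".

The rule is to take characters alternately from the front and the back (1st, last, 2nd, 2nd-last, ...), then keep only the first 2 characters.
On "thunder": the first step gives "trheudn", and the second then gives "tr".

tr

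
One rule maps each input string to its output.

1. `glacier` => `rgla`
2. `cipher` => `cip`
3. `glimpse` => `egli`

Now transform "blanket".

What's happening: move the first 3 characters to the end (rotate left by 3), then delete the first 3 characters.
Applying both steps to "blanket": "nketbla", then "tbla".

tbla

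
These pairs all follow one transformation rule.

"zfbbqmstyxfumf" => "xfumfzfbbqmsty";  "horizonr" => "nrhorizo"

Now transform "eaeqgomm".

mmeaeqgo

In each case the input is transformed by: move the first 2 characters to the end (rotate left by 2), then swap the front and back halves of the string.
Working it through for "eaeqgomm": intermediate "eqgommea", final "mmeaeqgo".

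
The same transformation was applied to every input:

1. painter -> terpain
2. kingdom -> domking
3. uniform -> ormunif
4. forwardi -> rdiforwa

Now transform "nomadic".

The pattern: move the last 3 characters to the front (rotate right by 3).
For "nomadic" the result is "dicnoma".

dicnoma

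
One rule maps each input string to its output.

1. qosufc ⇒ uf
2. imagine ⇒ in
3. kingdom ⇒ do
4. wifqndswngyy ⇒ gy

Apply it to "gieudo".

ud

The rule is to move the last character to the front, then keep only the last 2 characters.
Working it through for "gieudo": intermediate "ogieud", final "ud".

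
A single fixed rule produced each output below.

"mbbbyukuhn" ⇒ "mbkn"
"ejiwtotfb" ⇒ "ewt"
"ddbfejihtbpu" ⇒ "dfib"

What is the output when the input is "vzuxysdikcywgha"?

vxdcg

Each output is the input with this applied: keep one character in every 3, starting at position 1 (positions 1st, 4th, 7th, ...).
On "vzuxysdikcywgha" that produces "vxdcg".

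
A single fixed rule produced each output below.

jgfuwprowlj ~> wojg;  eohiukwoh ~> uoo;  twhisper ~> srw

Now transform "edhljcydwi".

Each output is the input with this applied: keep one character in every 3, starting at position 2 (positions 2nd, 5th, 8th, ...), then move the first character to the end.
For "edhljcydwi", step one produces "djd"; step two turns that into "jdd".

jdd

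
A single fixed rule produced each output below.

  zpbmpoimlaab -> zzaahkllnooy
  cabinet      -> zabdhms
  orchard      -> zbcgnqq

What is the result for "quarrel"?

zdkpqqt

The rule is to sort the characters into alphabetical order, then shift every letter 1 place backward in the alphabet (wrapping around).
Doing the same to "quarrel": "zdkpqqt".
(Check on "zpbmpoimlaab": → "aabbilmmoppz" → "zzaahkllnooy" ✓)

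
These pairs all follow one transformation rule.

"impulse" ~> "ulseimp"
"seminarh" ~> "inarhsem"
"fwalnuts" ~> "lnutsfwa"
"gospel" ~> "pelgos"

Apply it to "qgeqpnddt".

The transformation: move the first 3 characters to the end (rotate left by 3).
Applying that to "qgeqpnddt" gives "qpnddtqge".

qpnddtqge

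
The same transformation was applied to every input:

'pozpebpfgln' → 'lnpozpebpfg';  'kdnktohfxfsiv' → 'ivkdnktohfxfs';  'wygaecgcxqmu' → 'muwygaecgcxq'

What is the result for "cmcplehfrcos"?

In each case the input is transformed by: move the last 2 characters to the front (rotate right by 2).
On "cmcplehfrcos" that produces "oscmcplehfrc".

oscmcplehfrc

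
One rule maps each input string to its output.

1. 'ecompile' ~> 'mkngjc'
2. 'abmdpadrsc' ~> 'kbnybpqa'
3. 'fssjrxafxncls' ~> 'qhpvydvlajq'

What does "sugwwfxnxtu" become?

euudvlvrs

Each output is the input with this applied: shift every letter 2 places backward in the alphabet (wrapping around), then delete the first 2 characters.
For "sugwwfxnxtu", step one produces "qseuudvlvrs"; step two turns that into "euudvlvrs".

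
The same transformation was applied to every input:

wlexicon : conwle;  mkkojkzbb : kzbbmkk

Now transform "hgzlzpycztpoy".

The transformation: move the first 3 characters to the end (rotate left by 3), then delete the first 2 characters.
"hgzlzpycztpoy" → "lzpycztpoyhgz" → "pycztpoyhgz".

pycztpoyhgz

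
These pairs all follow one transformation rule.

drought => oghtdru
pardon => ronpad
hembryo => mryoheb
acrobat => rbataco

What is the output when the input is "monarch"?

nrchmoa

The rule is to move the first 3 characters to the end (rotate left by 3), then swap the first and last characters.
Working it through for "monarch": intermediate "archmon", final "nrchmoa".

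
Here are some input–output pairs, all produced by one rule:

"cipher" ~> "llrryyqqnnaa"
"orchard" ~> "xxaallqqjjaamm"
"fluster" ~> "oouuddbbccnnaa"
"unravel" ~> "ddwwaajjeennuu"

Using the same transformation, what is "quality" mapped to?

zzddjjuurrcchh

The rule is to shift every letter 9 places forward in the alphabet (wrapping around), then double every character.
"quality" → "zdjurch" → "zzddjjuurrcchh".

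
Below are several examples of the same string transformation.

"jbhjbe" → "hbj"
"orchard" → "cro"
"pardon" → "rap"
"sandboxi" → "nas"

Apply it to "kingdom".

Each output is the input with this applied: reverse the string, then keep only the last 3 characters.
On "kingdom" that produces "nik".

nik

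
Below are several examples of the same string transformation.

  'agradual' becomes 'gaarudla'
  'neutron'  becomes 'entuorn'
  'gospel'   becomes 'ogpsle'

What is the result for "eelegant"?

eeelagtn

The pattern: swap each adjacent pair of characters (1↔2, 3↔4, ...).
On "eelegant" that produces "eeelagtn".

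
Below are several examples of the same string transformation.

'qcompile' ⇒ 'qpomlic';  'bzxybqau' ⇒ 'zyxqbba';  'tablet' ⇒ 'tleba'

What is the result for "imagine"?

nmiiga

The rule is to delete the last character, then sort the characters into reverse alphabetical order.
Doing the same to "imagine": "nmiiga".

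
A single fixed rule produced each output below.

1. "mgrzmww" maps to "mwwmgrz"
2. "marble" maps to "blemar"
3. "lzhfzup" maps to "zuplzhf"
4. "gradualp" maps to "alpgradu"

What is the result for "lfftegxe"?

Rule — move the last 3 characters to the front (rotate right by 3).
On "lfftegxe" that produces "gxelffte".

gxelffte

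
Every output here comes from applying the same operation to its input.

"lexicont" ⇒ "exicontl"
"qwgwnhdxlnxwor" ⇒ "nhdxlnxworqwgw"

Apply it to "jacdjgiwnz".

The pattern: swap the front and back halves of the string, then move the last 3 characters to the front (rotate right by 3).
On "jacdjgiwnz": the first step gives "giwnzjacdj", and the second then gives "cdjgiwnzja".

cdjgiwnzja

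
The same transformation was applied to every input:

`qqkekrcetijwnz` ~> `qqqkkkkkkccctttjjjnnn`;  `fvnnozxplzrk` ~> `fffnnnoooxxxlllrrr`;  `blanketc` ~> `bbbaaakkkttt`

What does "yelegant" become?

What's happening: keep every other character starting from the first (positions 1st, 3rd, 5th, ...), then repeat every character 3 times.
"yelegant" → "ylgn" → "yyylllgggnnn".

yyylllgggnnn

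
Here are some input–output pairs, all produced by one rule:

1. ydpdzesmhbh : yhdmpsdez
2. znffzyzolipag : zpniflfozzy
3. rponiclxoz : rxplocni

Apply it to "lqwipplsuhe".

luqswlipp

The pattern: delete the last 2 characters, then take characters alternately from the front and the back (1st, last, 2nd, 2nd-last, ...).
On "lqwipplsuhe": the first step gives "lqwipplsu", and the second then gives "luqswlipp".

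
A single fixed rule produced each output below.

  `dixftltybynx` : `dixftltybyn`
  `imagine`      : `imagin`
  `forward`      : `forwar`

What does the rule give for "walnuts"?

The rule is to delete the last character.
On "walnuts" that produces "walnut".

walnut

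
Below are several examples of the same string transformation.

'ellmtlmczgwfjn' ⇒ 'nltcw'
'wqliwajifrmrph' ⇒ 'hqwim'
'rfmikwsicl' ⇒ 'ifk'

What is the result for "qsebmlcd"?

Each output is the input with this applied: keep one character in every 3, starting at position 2 (positions 2nd, 5th, 8th, ...), then move the last character to the front.
"qsebmlcd" → "smd" → "dsm".
(Check on "ellmtlmczgwfjn": → "ltcwn" → "nltcw" ✓)

dsm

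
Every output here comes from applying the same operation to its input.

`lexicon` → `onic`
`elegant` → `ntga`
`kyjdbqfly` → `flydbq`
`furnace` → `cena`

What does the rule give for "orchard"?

What's happening: delete the first 3 characters, then swap the front and back halves of the string.
Applying both steps to "orchard": "hard", then "rdha".

rdha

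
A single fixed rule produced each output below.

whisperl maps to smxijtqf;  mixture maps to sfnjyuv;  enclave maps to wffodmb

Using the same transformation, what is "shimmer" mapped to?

fstijnn

The transformation: move the last 2 characters to the front (rotate right by 2), then shift every letter 1 place forward in the alphabet (wrapping around).
Working it through for "shimmer": intermediate "ershimm", final "fstijnn".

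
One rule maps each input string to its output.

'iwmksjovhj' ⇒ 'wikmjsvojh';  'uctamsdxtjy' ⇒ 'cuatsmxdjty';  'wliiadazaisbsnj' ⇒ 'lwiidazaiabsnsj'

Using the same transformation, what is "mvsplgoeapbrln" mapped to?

vmpsgleoparbnl

In each case the input is transformed by: swap each adjacent pair of characters (1↔2, 3↔4, ...).
On "mvsplgoeapbrln" that produces "vmpsgleoparbnl".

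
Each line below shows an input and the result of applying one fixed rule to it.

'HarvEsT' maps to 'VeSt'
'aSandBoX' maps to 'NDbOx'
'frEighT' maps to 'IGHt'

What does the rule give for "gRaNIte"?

Each output is the input with this applied: flip the case of every letter, then delete the first 3 characters.
On "gRaNIte": the first step gives "GrAniTE", and the second then gives "niTE".

niTE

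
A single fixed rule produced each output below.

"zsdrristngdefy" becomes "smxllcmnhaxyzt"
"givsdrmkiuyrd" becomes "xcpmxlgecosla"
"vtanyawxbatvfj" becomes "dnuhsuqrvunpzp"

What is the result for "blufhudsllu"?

ofozboxmffv

The transformation: swap the first and last characters, then shift every letter 6 places backward in the alphabet (wrapping around).
"blufhudsllu" → "ulufhudsllb" → "ofozboxmffv".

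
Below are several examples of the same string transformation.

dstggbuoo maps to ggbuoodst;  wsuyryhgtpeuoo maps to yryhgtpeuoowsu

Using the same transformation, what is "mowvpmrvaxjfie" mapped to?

The transformation: move the first 3 characters to the end (rotate left by 3).
"mowvpmrvaxjfie" → "vpmrvaxjfiemow".

vpmrvaxjfiemow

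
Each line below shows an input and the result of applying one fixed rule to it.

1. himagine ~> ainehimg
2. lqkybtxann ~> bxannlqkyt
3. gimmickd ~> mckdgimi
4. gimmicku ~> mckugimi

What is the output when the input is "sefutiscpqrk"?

icpqrksefuts

What's happening: swap the front and back halves of the string, then swap the first and last characters.
Starting from "sefutiscpqrk": after the first operation, "scpqrksefuti"; after the second, "icpqrksefuts".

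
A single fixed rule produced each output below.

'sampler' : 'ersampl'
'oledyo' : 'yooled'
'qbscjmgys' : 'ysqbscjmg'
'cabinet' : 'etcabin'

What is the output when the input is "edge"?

geed

Looking at the pairs, the operation is to move the last 2 characters to the front (rotate right by 2).
Applying that to "edge" gives "geed".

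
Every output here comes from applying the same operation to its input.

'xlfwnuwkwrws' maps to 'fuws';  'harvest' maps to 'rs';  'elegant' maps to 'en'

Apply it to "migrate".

Rule — keep one character in every 3, starting at position 3 (positions 3rd, 6th, 9th, ...).
Doing the same to "migrate": "gt".

gt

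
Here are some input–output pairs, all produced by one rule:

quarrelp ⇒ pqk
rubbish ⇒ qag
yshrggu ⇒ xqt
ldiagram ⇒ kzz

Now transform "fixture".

The transformation: keep one character in every 3, starting at position 1 (positions 1st, 4th, 7th, ...), then shift every letter 1 place backward in the alphabet (wrapping around).
Applying that to "fixture" gives "esd".

esd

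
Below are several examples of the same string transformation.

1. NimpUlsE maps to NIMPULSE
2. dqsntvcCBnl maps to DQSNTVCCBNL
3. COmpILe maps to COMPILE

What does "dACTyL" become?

DACTYL

In each case the input is transformed by: convert every letter to uppercase.
Applying that to "dACTyL" gives "DACTYL".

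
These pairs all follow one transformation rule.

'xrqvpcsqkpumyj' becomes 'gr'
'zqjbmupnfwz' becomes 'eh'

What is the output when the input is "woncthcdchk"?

ps

The pattern: shift every letter 8 places forward in the alphabet (wrapping around), then keep only the last 2 characters.
"woncthcdchk" → "ewvkbpklkps" → "ps".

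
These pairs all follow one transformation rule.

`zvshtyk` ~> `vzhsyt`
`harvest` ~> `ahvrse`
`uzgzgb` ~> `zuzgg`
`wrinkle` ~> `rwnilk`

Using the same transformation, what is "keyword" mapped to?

ekwyro

Rule — delete the last character, then swap each adjacent pair of characters (1↔2, 3↔4, ...).
On "keyword": the first step gives "keywor", and the second then gives "ekwyro".
(Check on "uzgzgb": → "uzgzg" → "zuzgg" ✓)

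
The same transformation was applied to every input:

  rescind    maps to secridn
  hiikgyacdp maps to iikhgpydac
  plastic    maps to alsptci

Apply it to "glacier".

Each output is the input with this applied: move the first 2 characters to the end (rotate left by 2), then take characters alternately from the front and the back (1st, last, 2nd, 2nd-last, ...).
Starting from "glacier": after the first operation, "aciergl"; after the second, "alcgire".

alcgire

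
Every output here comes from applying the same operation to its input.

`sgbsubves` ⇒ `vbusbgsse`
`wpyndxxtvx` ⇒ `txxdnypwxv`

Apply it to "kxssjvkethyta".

yhtekvjssxkat

In each case the input is transformed by: move the last 2 characters to the front (rotate right by 2), then reverse the string.
Starting from "kxssjvkethyta": after the first operation, "takxssjvkethy"; after the second, "yhtekvjssxkat".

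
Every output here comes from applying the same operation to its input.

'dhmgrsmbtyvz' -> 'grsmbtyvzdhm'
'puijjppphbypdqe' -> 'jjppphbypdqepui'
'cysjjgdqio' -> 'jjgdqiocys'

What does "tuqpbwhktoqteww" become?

pbwhktoqtewwtuq

The pattern: move the first 3 characters to the end (rotate left by 3).
Applying that to "tuqpbwhktoqteww" gives "pbwhktoqtewwtuq".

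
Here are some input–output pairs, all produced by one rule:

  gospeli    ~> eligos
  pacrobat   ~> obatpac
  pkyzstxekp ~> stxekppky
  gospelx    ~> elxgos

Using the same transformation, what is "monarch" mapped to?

rchmon

What's happening: move the first 3 characters to the end (rotate left by 3), then delete the first character.
"monarch" → "archmon" → "rchmon".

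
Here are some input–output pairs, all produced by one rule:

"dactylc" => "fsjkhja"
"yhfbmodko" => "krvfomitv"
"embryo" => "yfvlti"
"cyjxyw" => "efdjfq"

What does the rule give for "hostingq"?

Each output is the input with this applied: move the last 3 characters to the front (rotate right by 3), then shift every letter 7 places forward in the alphabet (wrapping around).
"hostingq" → "ngqhosti" → "unxovzap".

unxovzap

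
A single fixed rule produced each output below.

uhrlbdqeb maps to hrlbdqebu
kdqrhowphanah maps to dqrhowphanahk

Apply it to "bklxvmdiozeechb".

klxvmdiozeechbb

The pattern: move the first character to the end.
Applying that to "bklxvmdiozeechb" gives "klxvmdiozeechbb".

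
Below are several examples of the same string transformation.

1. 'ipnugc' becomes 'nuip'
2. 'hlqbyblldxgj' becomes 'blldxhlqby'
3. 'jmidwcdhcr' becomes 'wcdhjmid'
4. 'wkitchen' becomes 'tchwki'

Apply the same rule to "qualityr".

litqua

Rule — delete the last 2 characters, then swap the front and back halves of the string.
So "qualityr" becomes "litqua".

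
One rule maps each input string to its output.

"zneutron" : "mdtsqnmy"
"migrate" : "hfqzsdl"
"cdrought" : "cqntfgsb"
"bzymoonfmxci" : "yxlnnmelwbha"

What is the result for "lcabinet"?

Rule — move the first character to the end, then shift every letter 1 place backward in the alphabet (wrapping around).
On "lcabinet": the first step gives "cabinetl", and the second then gives "bzahmdsk".
(Check on "migrate": → "igratem" → "hfqzsdl" ✓)

bzahmdsk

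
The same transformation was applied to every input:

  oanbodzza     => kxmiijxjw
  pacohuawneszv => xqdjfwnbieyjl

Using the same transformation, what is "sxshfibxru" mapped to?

In each case the input is transformed by: shift every letter 9 places forward in the alphabet (wrapping around), then move the first 3 characters to the end (rotate left by 3).
Working it through for "sxshfibxru": intermediate "bgbqorkgad", final "qorkgadbgb".

qorkgadbgb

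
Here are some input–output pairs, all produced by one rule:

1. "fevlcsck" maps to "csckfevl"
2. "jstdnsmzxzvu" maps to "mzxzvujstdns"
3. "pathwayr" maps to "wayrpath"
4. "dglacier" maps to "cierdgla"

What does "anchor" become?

What's happening: swap the front and back halves of the string.
Applying that to "anchor" gives "horanc".

horanc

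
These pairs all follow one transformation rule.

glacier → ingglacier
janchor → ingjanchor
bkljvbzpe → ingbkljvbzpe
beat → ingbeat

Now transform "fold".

ingfold

The pattern: prepend "ing".
So "fold" becomes "ingfold".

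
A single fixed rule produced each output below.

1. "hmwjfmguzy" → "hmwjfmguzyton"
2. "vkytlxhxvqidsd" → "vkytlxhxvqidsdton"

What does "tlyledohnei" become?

tlyledohneiton

In each case the input is transformed by: append "ton".
Doing the same to "tlyledohnei": "tlyledohneiton".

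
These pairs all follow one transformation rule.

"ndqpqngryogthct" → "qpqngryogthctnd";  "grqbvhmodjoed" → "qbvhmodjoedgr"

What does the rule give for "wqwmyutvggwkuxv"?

wmyutvggwkuxvwq

What's happening: move the first 2 characters to the end (rotate left by 2).
On "wqwmyutvggwkuxv" that produces "wmyutvggwkuxvwq".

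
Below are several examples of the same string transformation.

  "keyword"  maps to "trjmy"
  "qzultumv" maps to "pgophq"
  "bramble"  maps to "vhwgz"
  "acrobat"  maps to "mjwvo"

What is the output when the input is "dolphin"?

gkcdi

Looking at the pairs, the operation is to shift every letter 5 places backward in the alphabet (wrapping around), then delete the first 2 characters.
On "dolphin": the first step gives "yjgkcdi", and the second then gives "gkcdi".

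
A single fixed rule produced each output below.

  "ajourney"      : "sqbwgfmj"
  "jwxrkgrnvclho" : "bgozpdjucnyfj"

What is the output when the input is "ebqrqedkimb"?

wtteiajcivw

What's happening: take characters alternately from the front and the back (1st, last, 2nd, 2nd-last, ...), then shift every letter 8 places backward in the alphabet (wrapping around).
Applying both steps to "ebqrqedkimb": "ebbmqirkqde", then "wtteiajcivw".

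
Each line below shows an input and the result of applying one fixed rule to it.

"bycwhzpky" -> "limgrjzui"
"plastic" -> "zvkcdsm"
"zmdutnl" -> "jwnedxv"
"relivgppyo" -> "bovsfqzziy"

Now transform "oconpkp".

What's happening: shift every letter 10 places forward in the alphabet (wrapping around).
For "oconpkp" the result is "ymyxzuz".

ymyxzuz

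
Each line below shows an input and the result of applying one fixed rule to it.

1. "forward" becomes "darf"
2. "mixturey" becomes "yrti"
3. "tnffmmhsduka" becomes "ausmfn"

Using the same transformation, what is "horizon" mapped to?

What's happening: reverse the string, then keep every other character starting from the first (positions 1st, 3rd, 5th, ...).
"horizon" → "nzrh".

nzrh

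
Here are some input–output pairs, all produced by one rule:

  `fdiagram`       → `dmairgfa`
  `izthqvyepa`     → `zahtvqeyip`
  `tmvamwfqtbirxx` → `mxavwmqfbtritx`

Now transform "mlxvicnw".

lwvxcimn

In each case the input is transformed by: swap the first and last characters, then swap each adjacent pair of characters (1↔2, 3↔4, ...).
Starting from "mlxvicnw": after the first operation, "wlxvicnm"; after the second, "lwvxcimn".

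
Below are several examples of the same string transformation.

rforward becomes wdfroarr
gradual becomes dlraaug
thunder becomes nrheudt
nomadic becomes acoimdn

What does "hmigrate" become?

remtiagh

The pattern: take characters alternately from the front and the back (1st, last, 2nd, 2nd-last, ...), then swap the first and last characters.
Applying both steps to "hmigrate": "hemtiagr", then "remtiagh".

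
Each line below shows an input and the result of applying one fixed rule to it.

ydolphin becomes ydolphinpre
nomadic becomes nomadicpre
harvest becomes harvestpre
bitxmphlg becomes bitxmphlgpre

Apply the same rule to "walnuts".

Looking at the pairs, the operation is to append "pre".
On "walnuts" that produces "walnutspre".

walnutspre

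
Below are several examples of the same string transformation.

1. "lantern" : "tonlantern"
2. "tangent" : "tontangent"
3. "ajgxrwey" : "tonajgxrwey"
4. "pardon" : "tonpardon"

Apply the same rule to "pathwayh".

The rule is to prepend "ton".
"pathwayh" → "tonpathwayh".

tonpathwayh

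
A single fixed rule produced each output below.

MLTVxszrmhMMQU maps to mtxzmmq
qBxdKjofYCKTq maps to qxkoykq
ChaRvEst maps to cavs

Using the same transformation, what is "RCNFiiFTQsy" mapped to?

rnifqy

The rule is to keep every other character starting from the first (positions 1st, 3rd, 5th, ...), then convert every letter to lowercase.
For "RCNFiiFTQsy", step one produces "RNiFQy"; step two turns that into "rnifqy".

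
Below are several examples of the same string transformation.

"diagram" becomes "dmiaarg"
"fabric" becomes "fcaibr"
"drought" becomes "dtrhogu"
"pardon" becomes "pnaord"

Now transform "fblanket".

What's happening: take characters alternately from the front and the back (1st, last, 2nd, 2nd-last, ...).
For "fblanket" the result is "ftbelkan".

ftbelkan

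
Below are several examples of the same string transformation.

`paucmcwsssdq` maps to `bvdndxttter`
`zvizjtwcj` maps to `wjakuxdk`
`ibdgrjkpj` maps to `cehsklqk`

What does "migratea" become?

jhsbufb

In each case the input is transformed by: shift every letter 1 place forward in the alphabet (wrapping around), then delete the first character.
"migratea" → "jhsbufb".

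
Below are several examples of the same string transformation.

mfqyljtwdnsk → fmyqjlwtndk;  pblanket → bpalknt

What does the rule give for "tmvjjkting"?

mtjvkjitg

Looking at the pairs, the operation is to swap each adjacent pair of characters (1↔2, 3↔4, ...), then delete the last character.
Working it through for "tmvjjkting": intermediate "mtjvkjitgn", final "mtjvkjitg".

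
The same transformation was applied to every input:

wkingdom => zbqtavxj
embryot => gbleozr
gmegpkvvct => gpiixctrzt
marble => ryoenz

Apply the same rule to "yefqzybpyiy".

The rule is to reverse the string, then shift every letter 13 places forward in the alphabet (wrapping around) — i.e. ROT13.
Applying both steps to "yefqzybpyiy": "yiypbyzqfey", then "lvlcolmdsrl".
(Check on "gmegpkvvct": → "tcvvkpgemg" → "gpiixctrzt" ✓)

lvlcolmdsrl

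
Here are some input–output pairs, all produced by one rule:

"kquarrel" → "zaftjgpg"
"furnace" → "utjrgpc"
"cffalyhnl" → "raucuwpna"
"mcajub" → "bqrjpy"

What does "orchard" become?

The transformation: take characters alternately from the front and the back (1st, last, 2nd, 2nd-last, ...), then shift every letter 11 places backward in the alphabet (wrapping around).
On "orchard" that produces "dsggrpw".
(Check on "kquarrel": → "klqeurar" → "zaftjgpg" ✓)

dsggrpw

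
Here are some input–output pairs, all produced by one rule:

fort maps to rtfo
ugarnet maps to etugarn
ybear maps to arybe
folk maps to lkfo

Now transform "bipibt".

Looking at the pairs, the operation is to move the last 2 characters to the front (rotate right by 2).
"bipibt" → "btbipi".

btbipi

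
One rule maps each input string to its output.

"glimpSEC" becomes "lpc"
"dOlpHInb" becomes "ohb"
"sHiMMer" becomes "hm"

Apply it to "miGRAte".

ia

The pattern: keep one character in every 3, starting at position 2 (positions 2nd, 5th, 8th, ...), then convert every letter to lowercase.
Starting from "miGRAte": after the first operation, "iA"; after the second, "ia".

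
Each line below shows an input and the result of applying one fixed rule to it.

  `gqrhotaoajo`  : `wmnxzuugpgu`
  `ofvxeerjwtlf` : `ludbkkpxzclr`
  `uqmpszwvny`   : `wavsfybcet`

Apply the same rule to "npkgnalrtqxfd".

vtmqgtxrwzldj

The transformation: shift every letter 6 places forward in the alphabet (wrapping around), then swap each adjacent pair of characters (1↔2, 3↔4, ...).
Starting from "npkgnalrtqxfd": after the first operation, "tvqmtgrxzwdlj"; after the second, "vtmqgtxrwzldj".
(Check on "uqmpszwvny": → "awsvyfcbte" → "wavsfybcet" ✓)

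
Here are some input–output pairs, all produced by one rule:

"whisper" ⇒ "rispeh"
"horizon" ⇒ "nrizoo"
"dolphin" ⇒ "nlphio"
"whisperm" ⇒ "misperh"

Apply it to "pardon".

nrdoa

In each case the input is transformed by: delete the first character, then swap the first and last characters.
Applying both steps to "pardon": "ardon", then "nrdoa".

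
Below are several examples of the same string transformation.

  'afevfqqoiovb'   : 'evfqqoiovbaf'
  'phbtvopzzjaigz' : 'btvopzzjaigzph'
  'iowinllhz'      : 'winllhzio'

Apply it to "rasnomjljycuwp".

Each output is the input with this applied: move the first 2 characters to the end (rotate left by 2).
On "rasnomjljycuwp" that produces "snomjljycuwpra".

snomjljycuwpra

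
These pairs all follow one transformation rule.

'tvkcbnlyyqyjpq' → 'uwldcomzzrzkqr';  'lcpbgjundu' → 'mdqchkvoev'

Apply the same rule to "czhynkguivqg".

Rule — shift every letter 1 place forward in the alphabet (wrapping around).
Applying that to "czhynkguivqg" gives "daizolhvjwrh".

daizolhvjwrh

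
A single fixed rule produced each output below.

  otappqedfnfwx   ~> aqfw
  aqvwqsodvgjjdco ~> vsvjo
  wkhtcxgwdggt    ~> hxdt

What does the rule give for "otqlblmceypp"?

qlep

The transformation: keep one character in every 3, starting at position 3 (positions 3rd, 6th, 9th, ...).
For "otqlblmceypp" the result is "qlep".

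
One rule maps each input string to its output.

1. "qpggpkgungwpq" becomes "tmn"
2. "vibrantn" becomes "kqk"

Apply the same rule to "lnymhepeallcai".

zxf

What's happening: shift every letter 3 places backward in the alphabet (wrapping around), then keep only the last 3 characters.
Starting from "lnymhepeallcai": after the first operation, "ikvjebmbxiizxf"; after the second, "zxf".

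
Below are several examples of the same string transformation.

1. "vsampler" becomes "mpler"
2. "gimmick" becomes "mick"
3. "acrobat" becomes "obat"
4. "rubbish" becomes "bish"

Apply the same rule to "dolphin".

phin

The pattern: delete the first 3 characters.
Doing the same to "dolphin": "phin".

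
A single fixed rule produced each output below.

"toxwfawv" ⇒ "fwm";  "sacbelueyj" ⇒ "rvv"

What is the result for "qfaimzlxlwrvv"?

wdoi

What's happening: keep one character in every 3, starting at position 2 (positions 2nd, 5th, 8th, ...), then shift every letter 9 places backward in the alphabet (wrapping around).
Doing the same to "qfaimzlxlwrvv": "wdoi".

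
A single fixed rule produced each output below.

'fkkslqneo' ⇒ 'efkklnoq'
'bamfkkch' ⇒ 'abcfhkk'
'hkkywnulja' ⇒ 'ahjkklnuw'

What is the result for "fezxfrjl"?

Looking at the pairs, the operation is to sort the characters into alphabetical order, then delete the last character.
Working it through for "fezxfrjl": intermediate "effjlrxz", final "effjlrx".

effjlrx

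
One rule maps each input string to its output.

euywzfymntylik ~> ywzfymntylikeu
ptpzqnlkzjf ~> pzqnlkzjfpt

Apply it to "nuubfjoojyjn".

In each case the input is transformed by: move the first 2 characters to the end (rotate left by 2).
On "nuubfjoojyjn" that produces "ubfjoojyjnnu".

ubfjoojyjnnu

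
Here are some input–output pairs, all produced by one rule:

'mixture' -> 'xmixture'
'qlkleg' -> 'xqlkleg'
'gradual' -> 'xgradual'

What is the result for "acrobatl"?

xacrobatl

Looking at the pairs, the operation is to prepend "x".
Applying that to "acrobatl" gives "xacrobatl".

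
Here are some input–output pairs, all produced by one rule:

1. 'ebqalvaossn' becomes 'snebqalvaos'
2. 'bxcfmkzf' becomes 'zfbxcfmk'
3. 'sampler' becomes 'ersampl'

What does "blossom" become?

ombloss

The transformation: move the last 2 characters to the front (rotate right by 2).
So "blossom" becomes "ombloss".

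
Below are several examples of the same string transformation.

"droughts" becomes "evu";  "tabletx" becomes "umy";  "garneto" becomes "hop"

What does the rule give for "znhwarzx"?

The transformation: keep one character in every 3, starting at position 1 (positions 1st, 4th, 7th, ...), then shift every letter 1 place forward in the alphabet (wrapping around).
Applying both steps to "znhwarzx": "zwz", then "axa".
(Check on "garneto": → "gno" → "hop" ✓)

axa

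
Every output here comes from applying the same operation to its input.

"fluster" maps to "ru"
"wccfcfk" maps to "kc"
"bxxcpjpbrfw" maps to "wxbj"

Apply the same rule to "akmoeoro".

ome

Each output is the input with this applied: take characters alternately from the front and the back (1st, last, 2nd, 2nd-last, ...), then keep one character in every 3, starting at position 2 (positions 2nd, 5th, 8th, ...).
For "akmoeoro", step one produces "aokrmooe"; step two turns that into "ome".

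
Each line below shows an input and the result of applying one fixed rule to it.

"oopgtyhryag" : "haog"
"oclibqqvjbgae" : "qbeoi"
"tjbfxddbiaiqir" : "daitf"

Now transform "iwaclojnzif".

Looking at the pairs, the operation is to keep one character in every 3, starting at position 1 (positions 1st, 4th, 7th, ...), then move the first 2 characters to the end (rotate left by 2).
Starting from "iwaclojnzif": after the first operation, "icji"; after the second, "jiic".

jiic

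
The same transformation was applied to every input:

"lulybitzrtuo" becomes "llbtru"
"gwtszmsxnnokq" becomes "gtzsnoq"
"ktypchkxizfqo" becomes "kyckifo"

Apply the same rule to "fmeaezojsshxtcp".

feeoshtp

Rule — keep every other character starting from the first (positions 1st, 3rd, 5th, ...).
"fmeaezojsshxtcp" → "feeoshtp".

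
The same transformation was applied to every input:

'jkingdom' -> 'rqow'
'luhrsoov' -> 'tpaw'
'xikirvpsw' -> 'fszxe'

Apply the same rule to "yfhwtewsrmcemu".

gpbezku

Each output is the input with this applied: keep every other character starting from the first (positions 1st, 3rd, 5th, ...), then shift every letter 8 places forward in the alphabet (wrapping around).
"yfhwtewsrmcemu" → "yhtwrcm" → "gpbezku".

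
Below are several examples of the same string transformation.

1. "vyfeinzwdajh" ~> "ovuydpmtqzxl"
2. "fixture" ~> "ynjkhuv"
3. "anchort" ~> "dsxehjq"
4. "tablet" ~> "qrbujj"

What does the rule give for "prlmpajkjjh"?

hbcfqzazzxf

What's happening: move the first character to the end, then shift every letter 10 places backward in the alphabet (wrapping around).
Applying that to "prlmpajkjjh" gives "hbcfqzazzxf".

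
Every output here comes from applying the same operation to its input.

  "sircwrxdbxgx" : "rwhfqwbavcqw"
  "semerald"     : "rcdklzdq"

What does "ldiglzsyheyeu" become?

Looking at the pairs, the operation is to shift every letter 1 place backward in the alphabet (wrapping around), then take characters alternately from the front and the back (1st, last, 2nd, 2nd-last, ...).
On "ldiglzsyheyeu" that produces "ktcdhxfdkgyxr".
(Check on "sircwrxdbxgx": → "rhqbvqwcawfw" → "rwhfqwbavcqw" ✓)

ktcdhxfdkgyxr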